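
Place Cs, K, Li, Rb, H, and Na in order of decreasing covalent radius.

H is in period 1, group 1; Li is in period 2, group 1; Na is in period 3, group 1; K is in period 4, group 1; Rb is in period 5, group 1; Cs is in period 6, group 1.
Radius decreases left→right (rising Z_eff, same n) and increases top→bottom (higher n).
All are in group 1, so atomic radius increases down the group.
So from largest to smallest: Cs > Rb > K > Na > Li > H.

Cs, Rb, K, Na, Li, H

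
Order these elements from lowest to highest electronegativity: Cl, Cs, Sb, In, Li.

Cs, Li, In, Sb, Cl

Electronegativity increases across a period and decreases down a group, tracking effective nuclear charge and atomic size.
These span different periods and groups, so the two trends combine.
Li > Cs: they share group 1; the group trend gives Li the larger value.
In > Li: the two effects oppose for this pair; the across-period effect wins (1.78 vs 0.98).
Sb > In: both are in period 5; the period trend gives Sb the larger value.
Cl > Sb: both effects reinforce here, so Cl is clearly the higher of the two.
For reference (Pauling): Li 0.98, Cl 3.16, In 1.78, Sb 2.05, Cs 0.79.
So from lowest to highest: Cs < Li < In < Sb < Cl.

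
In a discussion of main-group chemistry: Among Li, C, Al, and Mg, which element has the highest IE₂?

Li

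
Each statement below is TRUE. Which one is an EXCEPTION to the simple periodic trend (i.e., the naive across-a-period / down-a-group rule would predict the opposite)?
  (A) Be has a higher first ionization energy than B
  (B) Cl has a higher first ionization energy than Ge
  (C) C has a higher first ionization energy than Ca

(A)

The general trend: first ionization energy increases across a period and decreases down a group.
(A) Be (period 2, group 2) vs B (period 2, group 13): the stated order contradicts the simple trend.
(B) Cl (period 3, group 17) vs Ge (period 4, group 14): the stated order agrees with the simple trend.
(C) C (period 2, group 14) vs Ca (period 4, group 2): the stated order agrees with the simple trend.
The exception is (A): removing B's lone 2p electron is easier than breaking Be's filled 2s².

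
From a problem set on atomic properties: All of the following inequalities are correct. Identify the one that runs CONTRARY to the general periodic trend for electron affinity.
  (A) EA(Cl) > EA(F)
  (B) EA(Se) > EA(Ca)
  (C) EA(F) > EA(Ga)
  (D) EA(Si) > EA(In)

(A)

The general trend: electron affinity increases across a period and decreases down a group.
(A) Cl (period 3, group 17) vs F (period 2, group 17): the stated order contradicts the simple trend.
(B) Se (period 4, group 16) vs Ca (period 4, group 2): the stated order agrees with the simple trend.
(C) F (period 2, group 17) vs Ga (period 4, group 13): the stated order agrees with the simple trend.
(D) Si (period 3, group 14) vs In (period 5, group 13): the stated order agrees with the simple trend.
The exception is (A): F's small 2p subshell makes the incoming electron feel strong e⁻–e⁻ repulsion, so Cl actually releases more energy on gaining an electron.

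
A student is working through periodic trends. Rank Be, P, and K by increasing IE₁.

K < Be < P

Be is in period 2, group 2; P is in period 3, group 15; K is in period 4, group 1.
Removing the outermost electron gets harder across a period and easier down a group.
Here both period and group differ, so the two effects have to be weighed against each other.
Be > K: relative to K, both the across-period and down-group shifts push Be's first ionization energy up.
P > Be: the two effects oppose for this pair; the across-period effect wins (1012 vs 900 kJ/mol).
Approximate values (kJ/mol): Be 900, P 1012, K 419.
So from lowest to highest: K < Be < P.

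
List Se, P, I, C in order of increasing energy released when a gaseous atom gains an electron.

Electron affinity generally becomes more exothermic across a period toward the halogens and less exothermic down a group.
These sit on a diagonal, where the across-period and down-group effects partly cancel.
C > P: period and group pull opposite ways; the down-group shift dominates (122 vs 72 kJ/mol).
Se > C: the two effects oppose for this pair; the across-period effect wins (195 vs 122 kJ/mol).
I > Se: the two effects oppose for this pair; the across-period effect wins (295 vs 195 kJ/mol).
For reference (kJ/mol): C 122, P 72, Se 195, I 295.
So from lowest to highest: P < C < Se < I.

P, C, Se, I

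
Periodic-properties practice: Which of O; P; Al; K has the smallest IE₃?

Al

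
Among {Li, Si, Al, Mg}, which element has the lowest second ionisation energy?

After 1 electron has been removed, what remains? Li⁺ is the bare [He] core; Si⁺ still has 3 valence electrons; Al⁺ still has 2 valence electrons; Mg⁺ still has 1 valence electron.
Breaking into a closed-shell core is much more expensive than removing a leftover valence electron — Li has the largest IE_2 here.
Valence configurations: Si⁺ [Ne]3s²3p¹, Al⁺ [Ne]3s², Mg⁺ [Ne]3s¹.
Si⁺ loses a lone 3p electron whereas Al⁺ must break into a filled 3s² pair, so IE_2(Al) > IE_2(Si) even though Si has the higher nuclear charge.
Approximate IE_2 values (kJ/mol): Li 7298, Si 1577, Al 1817, Mg 1451.
Putting it together, IE_2: Mg < Si < Al < Li.

Mg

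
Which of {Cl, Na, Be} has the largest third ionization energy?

Consider each +2 ion: Cl²⁺ still has 5 valence electrons; Na²⁺ is already 1 electron into the core; Be²⁺ is the bare [He] core.
Pulling an electron out of a noble-gas core costs far more than removing a remaining valence electron, so Na and Be sit at the high end of IE_3.
The numbers (kJ/mol): Cl 3822, Na 6910, Be 14849.
So the third ionization energies run Cl < Na < Be.

Be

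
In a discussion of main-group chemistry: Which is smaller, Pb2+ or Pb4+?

Pb4+

Both ions have Z = 82 protons, but Pb4+ has lost more electrons, so its remaining electrons feel a larger effective nuclear charge per electron and are pulled in more tightly.
Higher positive charge → smaller ion, so Pb2+ > Pb4+.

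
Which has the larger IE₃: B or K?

K

After 2 electrons have been removed, what remains? B²⁺ still has 1 valence electron; K²⁺ is already 1 electron into the core.
Breaking into a closed-shell core is much more expensive than removing a leftover valence electron — K has the largest IE_3 here.
Tabulated IE_3 (kJ/mol): B 3660, K 4420.
Overall IE_3 order: B < K.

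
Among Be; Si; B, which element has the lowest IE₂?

Si

Consider each +1 ion: Be⁺ still has 1 valence electron; Si⁺ still has 3 valence electrons; B⁺ still has 2 valence electrons.
All are still removing valence electrons, so compare the +1 ions as you would atoms: IE_2 generally rises across a period (higher Z_eff) and falls down a group (larger shell), subject to the usual subshell exceptions.
Valence configurations: Be⁺ [He]2s¹, Si⁺ [Ne]3s²3p¹, B⁺ [He]2s².
Approximate IE_2 values (kJ/mol): Be 1757, Si 1577, B 2427.
So the second ionization energies run Si < Be < B.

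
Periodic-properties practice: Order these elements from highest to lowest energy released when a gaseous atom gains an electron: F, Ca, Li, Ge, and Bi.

Adding an electron releases more energy for atoms nearer the top right (short of the noble gases).
Neither a single period nor a single group — weigh both effects.
Li > Ca: period and group pull opposite ways; the down-group shift dominates (60 vs 2 kJ/mol).
Bi > Li: period and group pull opposite ways; the across-period shift dominates (91 vs 60 kJ/mol).
Ge > Bi: the two effects oppose for this pair; the down-group effect wins (119 vs 91 kJ/mol).
F > Ge: both effects reinforce here, so F is clearly the higher of the two.
Approximate values (kJ/mol): Li 60, F 328, Ca 2, Ge 119, Bi 91.
So from highest to lowest: F > Ge > Bi > Li > Ca.

F > Ge > Bi > Li > Ca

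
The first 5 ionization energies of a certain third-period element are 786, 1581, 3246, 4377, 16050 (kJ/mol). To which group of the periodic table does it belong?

Group 14

Look for the largest jump between consecutive ionization energies: IE5/IE4 ≈ 3.7, far larger than any earlier ratio.
That jump marks the point where a core electron is being removed. So the atom has 4 valence electrons.
A main-group element with 4 valence electrons is in group 14.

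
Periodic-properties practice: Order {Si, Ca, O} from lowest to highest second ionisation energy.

Ca < Si < O

The second ionization energy removes an electron from the +1 ion. For each element: Si⁺ still has 3 valence electrons; Ca⁺ still has 1 valence electron; O⁺ still has 5 valence electrons.
All are still removing valence electrons, so compare the +1 ions as you would atoms: IE_2 generally rises across a period (higher Z_eff) and falls down a group (larger shell), subject to the usual subshell exceptions.
Valence configurations: Si⁺ [Ne]3s²3p¹, Ca⁺ [Ar]4s¹, O⁺ [He]2s²2p³.
The numbers (kJ/mol): Si 1577, Ca 1145, O 3388.
Overall IE_2 order: Ca < Si < O.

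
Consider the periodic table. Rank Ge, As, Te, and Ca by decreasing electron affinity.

Te, Ge, As, Ca

Electron affinity generally becomes more exothermic across a period toward the halogens and less exothermic down a group.
Here both period and group differ, so the two effects have to be weighed against each other.
As > Ca: As lies to the right of Ca in period 4, so the across-period effect alone puts As higher.
Ge > As: this pair runs against the simple trend — see the exception note.
Te > Ge: period and group pull opposite ways; the across-period shift dominates (190 vs 119 kJ/mol).
Note the exception: Ge has a higher electron affinity than As, contrary to the simple trend — adding an electron to As's half-filled 4p³ is unfavourable, so Ge (4p²) has the more exothermic EA.
Tabulated electron affinity (kJ/mol): Ca 2, Ge 119, As 78, Te 190.
So from highest to lowest: Te > Ge > As > Ca.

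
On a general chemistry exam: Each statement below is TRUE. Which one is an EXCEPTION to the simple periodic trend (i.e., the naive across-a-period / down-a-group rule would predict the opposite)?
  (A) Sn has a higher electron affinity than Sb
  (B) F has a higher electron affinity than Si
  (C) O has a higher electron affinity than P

(A)

The general trend: electron affinity increases across a period and decreases down a group.
(A) Sn (period 5, group 14) vs Sb (period 5, group 15): the stated order contradicts the simple trend.
(B) F (period 2, group 17) vs Si (period 3, group 14): the stated order agrees with the simple trend.
(C) O (period 2, group 16) vs P (period 3, group 15): the stated order agrees with the simple trend.
The exception is (A): adding an electron to Sb's half-filled 5p³ is unfavourable, so Sn has the more exothermic EA.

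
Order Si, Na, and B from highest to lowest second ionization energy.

Na > B > Si

Consider each +1 ion: Si⁺ still has 3 valence electrons; Na⁺ is the bare [Ne] core; B⁺ still has 2 valence electrons.
Pulling an electron out of a noble-gas core costs far more than removing a remaining valence electron, so Na sits at the high end of IE_2.
Valence configurations: Si⁺ [Ne]3s²3p¹, B⁺ [He]2s².
Tabulated IE_2 (kJ/mol): Si 1577, Na 4562, B 2427.
Overall IE_2 order: Si < B < Na.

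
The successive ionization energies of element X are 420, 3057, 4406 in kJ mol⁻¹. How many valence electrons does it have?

1

Look for the largest jump between consecutive ionization energies: IE2/IE1 ≈ 7.3, far larger than any earlier ratio.
That jump marks the point where a core electron is being removed. So the atom has 1 valence electron.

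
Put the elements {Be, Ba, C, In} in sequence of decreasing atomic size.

Ba, In, Be, C

Be is in period 2, group 2; C is in period 2, group 14; In is in period 5, group 13; Ba is in period 6, group 2.
Moving right in a period, electrons are added to the same shell under a stronger nuclear pull, so atoms get smaller; moving down, a new shell is opened and atoms get larger.
Neither a single period nor a single group — weigh both effects.
Be > C: Be lies to the left of C in period 2, so the across-period effect alone puts Be larger.
In > Be: the two effects oppose for this pair; the down-group effect wins (142 vs 102 pm).
Ba > In: both effects reinforce here, so Ba is clearly the larger of the two.
Approximate values (pm): Be 102, C 75, In 142, Ba 196.
So from largest to smallest: Ba > In > Be > C.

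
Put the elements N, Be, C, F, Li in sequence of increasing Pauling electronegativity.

Li, Be, C, N, F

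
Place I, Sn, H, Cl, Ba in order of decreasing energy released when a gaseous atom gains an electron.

H is in period 1, group 1; Cl is in period 3, group 17; Sn is in period 5, group 14; I is in period 5, group 17; Ba is in period 6, group 2.
Adding an electron releases more energy for atoms nearer the top right (short of the noble gases).
Here both period and group differ, so the two effects have to be weighed against each other.
H > Ba: the two effects oppose for this pair; the down-group effect wins (73 vs 14 kJ/mol).
Sn > H: period and group pull opposite ways; the across-period shift dominates (107 vs 73 kJ/mol).
I > Sn: I lies to the right of Sn in period 5, so the across-period effect alone puts I higher.
Cl > I: Cl sits above I in group 17, so the down-group effect alone puts Cl higher.
Approximate values (kJ/mol): H 73, Cl 349, Sn 107, I 295, Ba 14.
So from highest to lowest: Cl > I > Sn > H > Ba.

Cl > I > Sn > H > Ba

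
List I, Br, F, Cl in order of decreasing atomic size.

I > Br > Cl > F

F is in period 2, group 17; Cl is in period 3, group 17; Br is in period 4, group 17; I is in period 5, group 17.
Atomic radius shrinks across a period as nuclear charge pulls the same shell inward, and grows down a group as new shells are added.
All are in group 17, so atomic radius increases down the group.
So from largest to smallest: I > Br > Cl > F.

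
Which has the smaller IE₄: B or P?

After 3 electrons have been removed, what remains? B³⁺ is the bare [He] core; P³⁺ still has 2 valence electrons.
Breaking into a closed-shell core is much more expensive than removing a leftover valence electron — B has the largest IE_4 here.
The numbers (kJ/mol): B 25026, P 4964.
So the fourth ionization energies run P < B.

P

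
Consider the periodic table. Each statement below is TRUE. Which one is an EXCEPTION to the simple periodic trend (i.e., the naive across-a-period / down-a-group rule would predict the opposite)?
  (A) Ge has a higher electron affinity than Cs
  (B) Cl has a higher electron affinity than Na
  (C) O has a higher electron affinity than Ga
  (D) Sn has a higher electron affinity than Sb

(D)

The general trend: electron affinity increases across a period and decreases down a group.
(A) Ge (period 4, group 14) vs Cs (period 6, group 1): the stated order agrees with the simple trend.
(B) Cl (period 3, group 17) vs Na (period 3, group 1): the stated order agrees with the simple trend.
(C) O (period 2, group 16) vs Ga (period 4, group 13): the stated order agrees with the simple trend.
(D) Sn (period 5, group 14) vs Sb (period 5, group 15): the stated order contradicts the simple trend.
The exception is (D): adding an electron to Sb's half-filled 5p³ is unfavourable, so Sn has the more exothermic EA.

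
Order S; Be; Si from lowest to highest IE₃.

Si, S, Be

IE_3 is the cost of taking one more electron from the +2 cation: S²⁺ still has 4 valence electrons; Be²⁺ is the bare [He] core; Si²⁺ still has 2 valence electrons.
Core electrons are held far more tightly than valence electrons, so Be tops the IE_3 order.
Valence configurations: S²⁺ [Ne]3s²3p², Si²⁺ [Ne]3s².
Approximate IE_3 values (kJ/mol): S 3357, Be 14849, Si 3232.
Overall IE_3 order: Si < S < Be.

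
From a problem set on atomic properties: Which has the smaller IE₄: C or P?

P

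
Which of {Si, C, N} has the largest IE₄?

IE_4 is the cost of taking one more electron from the +3 cation: Si³⁺ still has 1 valence electron; C³⁺ still has 1 valence electron; N³⁺ still has 2 valence electrons.
All are still removing valence electrons, so compare the +3 ions as you would atoms: IE_4 generally rises across a period (higher Z_eff) and falls down a group (larger shell), subject to the usual subshell exceptions.
Valence configurations: Si³⁺ [Ne]3s¹, C³⁺ [He]2s¹, N³⁺ [He]2s².
Tabulated IE_4 (kJ/mol): Si 4356, C 6223, N 7475.
Putting it together, IE_4: Si < C < N.

N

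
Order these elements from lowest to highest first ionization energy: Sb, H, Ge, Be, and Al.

Across a period the outer electron is held more tightly (higher IE₁); down a group it sits in a higher shell, more shielded, and comes off more easily.
A diagonal step moves right (one effect) and down (the opposite effect) at once.
Ge > Al: the two effects oppose for this pair; the across-period effect wins (762 vs 578 kJ/mol).
Sb > Ge: period and group pull opposite ways; the across-period shift dominates (831 vs 762 kJ/mol).
Be > Sb: the two effects oppose for this pair; the down-group effect wins (900 vs 831 kJ/mol).
H > Be: period and group pull opposite ways; the down-group shift dominates (1312 vs 900 kJ/mol).
Approximate values (kJ/mol): H 1312, Be 900, Al 578, Ge 762, Sb 831.
So from lowest to highest: Al < Ge < Sb < Be < H.

Al < Ge < Sb < Be < H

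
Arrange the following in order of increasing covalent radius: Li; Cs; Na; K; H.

H < Li < Na < K < Cs

H is in period 1, group 1; Li is in period 2, group 1; Na is in period 3, group 1; K is in period 4, group 1; Cs is in period 6, group 1.
Across a period the added protons contract the valence shell; down a group each new principal shell makes the atom larger.
All are in group 1, so atomic radius increases down the group.
So from smallest to largest: H < Li < Na < K < Cs.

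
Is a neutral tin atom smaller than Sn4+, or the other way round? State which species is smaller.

Sn4+

Forming Sn4+ removes 4 electrons from Sn. Fewer electrons for the same nuclear charge means less shielding and a higher Z_eff on the remaining electrons.
A cation is smaller than its parent atom: Sn4+ < Sn.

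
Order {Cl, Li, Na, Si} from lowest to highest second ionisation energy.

Si < Cl < Na < Li

The second ionization energy removes an electron from the +1 ion. For each element: Cl⁺ still has 6 valence electrons; Li⁺ is the bare [He] core; Na⁺ is the bare [Ne] core; Si⁺ still has 3 valence electrons.
Pulling an electron out of a noble-gas core costs far more than removing a remaining valence electron, so Na and Li sit at the high end of IE_2.
Valence configurations: Cl⁺ [Ne]3s²3p⁴, Si⁺ [Ne]3s²3p¹.
The numbers (kJ/mol): Cl 2298, Li 7298, Na 4562, Si 1577.
So the second ionization energies run Si < Cl < Na < Li.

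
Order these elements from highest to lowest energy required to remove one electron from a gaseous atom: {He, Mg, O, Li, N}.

He is in period 1, group 18; Li is in period 2, group 1; N is in period 2, group 15; O is in period 2, group 16; Mg is in period 3, group 2.
IE₁ increases left→right with effective nuclear charge and decreases top→bottom as the valence shell moves farther out.
Neither a single period nor a single group — weigh both effects.
Mg > Li: the two effects oppose for this pair; the across-period effect wins (738 vs 520 kJ/mol).
O > Mg: relative to Mg, both the across-period and down-group shifts push O's first ionization energy up.
N > O: this pair runs against the simple trend — see the exception note.
He > N: relative to N, both the across-period and down-group shifts push He's first ionization energy up.
Note the exception: N has a higher first ionization energy than O, contrary to the simple trend — pairing an electron in O's 2p⁴ costs repulsion energy, so O ionizes more easily than half-filled N (2p³).
Tabulated first ionization energy (kJ/mol): He 2372, Li 520, N 1402, O 1314, Mg 738.
So from highest to lowest: He > N > O > Mg > Li.

He > N > O > Mg > Li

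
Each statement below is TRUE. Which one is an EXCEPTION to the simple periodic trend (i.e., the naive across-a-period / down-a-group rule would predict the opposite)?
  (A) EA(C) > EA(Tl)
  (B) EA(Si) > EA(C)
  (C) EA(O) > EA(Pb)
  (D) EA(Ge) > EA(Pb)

The general trend: electron affinity increases across a period and decreases down a group.
(A) C (period 2, group 14) vs Tl (period 6, group 13): the stated order agrees with the simple trend.
(B) Si (period 3, group 14) vs C (period 2, group 14): the stated order contradicts the simple trend.
(C) O (period 2, group 16) vs Pb (period 6, group 14): the stated order agrees with the simple trend.
(D) Ge (period 4, group 14) vs Pb (period 6, group 14): the stated order agrees with the simple trend.
The exception is (B): Si's larger, more diffuse 3p orbitals accept an added electron slightly more readily than C's compact 2p.

(B)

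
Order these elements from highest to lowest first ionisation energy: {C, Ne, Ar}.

Ne > Ar > C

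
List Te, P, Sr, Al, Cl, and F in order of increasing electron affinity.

Sr, Al, P, Te, F, Cl

EA tends to increase across a period and decrease down a group, though the pattern is less regular than for IE or radius.
Neither a single period nor a single group — weigh both effects.
Al > Sr: relative to Sr, both the across-period and down-group shifts push Al's electron affinity up.
P > Al: P lies to the right of Al in period 3, so the across-period effect alone puts P higher.
Te > P: the two effects oppose for this pair; the across-period effect wins (190 vs 72 kJ/mol).
F > Te: both effects reinforce here, so F is clearly the higher of the two.
Cl > F: this pair runs against the simple trend — see the exception note.
Note the exception: Cl has a higher electron affinity than F, contrary to the simple trend — F's small 2p subshell makes the incoming electron feel strong e⁻–e⁻ repulsion, so Cl actually releases more energy on gaining an electron.
Tabulated electron affinity (kJ/mol): F 328, Al 42, P 72, Cl 349, Sr 5, Te 190.
So from lowest to highest: Sr < Al < P < Te < F < Cl.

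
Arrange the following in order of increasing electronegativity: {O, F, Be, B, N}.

Be < B < N < O < F

Smaller atoms with higher effective nuclear charge are more electronegative.
All lie in period 2, so electronegativity increases left to right.
So from lowest to highest: Be < B < N < O < F.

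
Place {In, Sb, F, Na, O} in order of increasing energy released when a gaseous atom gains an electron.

In < Na < Sb < O < F

O is in period 2, group 16; F is in period 2, group 17; Na is in period 3, group 1; In is in period 5, group 13; Sb is in period 5, group 15.
Atoms with high Z_eff and room in the valence shell (especially the halogens) have the most exothermic electron affinities.
These span different periods and groups, so the two trends combine.
Na > In: period and group pull opposite ways; the down-group shift dominates (53 vs 29 kJ/mol).
Sb > Na: the two effects oppose for this pair; the across-period effect wins (103 vs 53 kJ/mol).
O > Sb: both effects reinforce here, so O is clearly the higher of the two.
F > O: F lies to the right of O in period 2, so the across-period effect alone puts F higher.
Tabulated electron affinity (kJ/mol): O 141, F 328, Na 53, In 29, Sb 103.
So from lowest to highest: In < Na < Sb < O < F.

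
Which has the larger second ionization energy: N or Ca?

The second ionization energy removes an electron from the +1 ion. For each element: N⁺ still has 4 valence electrons; Ca⁺ still has 1 valence electron.
All are still removing valence electrons, so compare the +1 ions as you would atoms: IE_2 generally rises across a period (higher Z_eff) and falls down a group (larger shell), subject to the usual subshell exceptions.
Valence configurations: N⁺ [He]2s²2p², Ca⁺ [Ar]4s¹.
Approximate IE_2 values (kJ/mol): N 2856, Ca 1145.
So the second ionization energies run Ca < N.

N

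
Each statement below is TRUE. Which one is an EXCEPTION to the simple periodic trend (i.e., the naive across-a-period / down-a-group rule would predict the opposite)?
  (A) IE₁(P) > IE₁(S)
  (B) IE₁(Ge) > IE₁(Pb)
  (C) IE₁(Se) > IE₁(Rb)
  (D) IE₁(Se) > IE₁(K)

(A)

The general trend: first ionisation energy increases across a period and decreases down a group.
(A) P (period 3, group 15) vs S (period 3, group 16): the stated order contradicts the simple trend.
(B) Ge (period 4, group 14) vs Pb (period 6, group 14): the stated order agrees with the simple trend.
(C) Se (period 4, group 16) vs Rb (period 5, group 1): the stated order agrees with the simple trend.
(D) Se (period 4, group 16) vs K (period 4, group 1): the stated order agrees with the simple trend.
The exception is (A): S (3p⁴) ionizes more easily than half-filled P (3p³) because the paired 3p electron in S is pushed out by e⁻–e⁻ repulsion.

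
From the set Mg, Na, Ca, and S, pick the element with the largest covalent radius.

Ca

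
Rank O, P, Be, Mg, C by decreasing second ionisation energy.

O > C > P > Be > Mg

After 1 electron has been removed, what remains? O⁺ still has 5 valence electrons; P⁺ still has 4 valence electrons; Be⁺ still has 1 valence electron; Mg⁺ still has 1 valence electron; C⁺ still has 3 valence electrons.
All are still removing valence electrons, so compare the +1 ions as you would atoms: IE_2 generally rises across a period (higher Z_eff) and falls down a group (larger shell), subject to the usual subshell exceptions.
Valence configurations: O⁺ [He]2s²2p³, P⁺ [Ne]3s²3p², Be⁺ [He]2s¹, Mg⁺ [Ne]3s¹, C⁺ [He]2s²2p¹.
Approximate IE_2 values (kJ/mol): O 3388, P 1907, Be 1757, Mg 1451, C 2353.
Putting it together, IE_2: Mg < Be < P < C < O.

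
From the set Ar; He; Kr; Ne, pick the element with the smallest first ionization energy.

He is in period 1, group 18; Ne is in period 2, group 18; Ar is in period 3, group 18; Kr is in period 4, group 18.
IE₁ increases left→right with effective nuclear charge and decreases top→bottom as the valence shell moves farther out.
All are in group 18, so first ionization energy increases up the group.
The smallest first ionization energy among these belongs to Kr.

Kr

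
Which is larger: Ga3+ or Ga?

Forming Ga3+ removes 3 electrons from Ga. Fewer electrons for the same nuclear charge means less shielding and a higher Z_eff on the remaining electrons, and for main-group metals the entire outer shell is lost.
A cation is smaller than its parent atom: Ga3+ < Ga.

Ga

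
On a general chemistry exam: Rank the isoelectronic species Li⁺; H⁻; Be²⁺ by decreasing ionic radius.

H⁻ > Li⁺ > Be²⁺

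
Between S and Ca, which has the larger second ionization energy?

S

The second ionization energy removes an electron from the +1 ion. For each element: S⁺ still has 5 valence electrons; Ca⁺ still has 1 valence electron.
All are still removing valence electrons, so compare the +1 ions as you would atoms: IE_2 generally rises across a period (higher Z_eff) and falls down a group (larger shell), subject to the usual subshell exceptions.
Valence configurations: S⁺ [Ne]3s²3p³, Ca⁺ [Ar]4s¹.
The numbers (kJ/mol): S 2252, Ca 1145.
Overall IE_2 order: Ca < S.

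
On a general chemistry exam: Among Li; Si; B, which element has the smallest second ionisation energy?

Si

IE_2 is the cost of taking one more electron from the +1 cation: Li⁺ is the bare [He] core; Si⁺ still has 3 valence electrons; B⁺ still has 2 valence electrons.
Pulling an electron out of a noble-gas core costs far more than removing a remaining valence electron, so Li sits at the high end of IE_2.
Valence configurations: Si⁺ [Ne]3s²3p¹, B⁺ [He]2s².
Approximate IE_2 values (kJ/mol): Li 7298, Si 1577, B 2427.
Hence IE_2: Si < B < Li.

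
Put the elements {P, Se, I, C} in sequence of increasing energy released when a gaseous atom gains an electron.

Adding an electron releases more energy for atoms nearer the top right (short of the noble gases).
A diagonal step moves right (one effect) and down (the opposite effect) at once.
C > P: period and group pull opposite ways; the down-group shift dominates (122 vs 72 kJ/mol).
Se > C: the two effects oppose for this pair; the across-period effect wins (195 vs 122 kJ/mol).
I > Se: period and group pull opposite ways; the across-period shift dominates (295 vs 195 kJ/mol).
For reference (kJ/mol): C 122, P 72, Se 195, I 295.
So from lowest to highest: P < C < Se < I.

P < C < Se < I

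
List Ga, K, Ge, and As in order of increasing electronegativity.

K < Ga < Ge < As

Electronegativity increases across a period and decreases down a group, tracking effective nuclear charge and atomic size.
All lie in period 4, so electronegativity increases left to right.
So from lowest to highest: K < Ga < Ge < As.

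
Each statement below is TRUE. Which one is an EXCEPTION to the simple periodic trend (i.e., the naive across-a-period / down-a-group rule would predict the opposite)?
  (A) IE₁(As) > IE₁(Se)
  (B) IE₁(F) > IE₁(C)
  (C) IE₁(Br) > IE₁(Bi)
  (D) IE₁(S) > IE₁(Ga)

(A)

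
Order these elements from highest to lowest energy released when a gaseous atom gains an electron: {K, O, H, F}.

EA tends to increase across a period and decrease down a group, though the pattern is less regular than for IE or radius.
These span different periods and groups, so the two trends combine.
H > K: they share group 1; the group trend gives H the larger value.
O > H: period and group pull opposite ways; the across-period shift dominates (141 vs 73 kJ/mol).
F > O: F lies to the right of O in period 2, so the across-period effect alone puts F higher.
For reference (kJ/mol): H 73, O 141, F 328, K 48.
So from highest to lowest: F > O > H > K.

F > O > H > K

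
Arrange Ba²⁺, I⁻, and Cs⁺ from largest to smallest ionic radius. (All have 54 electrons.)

All of these have 54 electrons, so size is governed by nuclear charge alone: the more protons, the stronger the pull on the same electron cloud, and the smaller the ion.
Nuclear charges: Ba²⁺ (Z=56), Cs⁺ (Z=55), I⁻ (Z=53).
Largest to smallest: I⁻ > Cs⁺ > Ba²⁺.

I⁻ > Cs⁺ > Ba²⁺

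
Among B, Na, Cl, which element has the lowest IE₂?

Cl

Consider each +1 ion: B⁺ still has 2 valence electrons; Na⁺ is the bare [Ne] core; Cl⁺ still has 6 valence electrons.
Pulling an electron out of a noble-gas core costs far more than removing a remaining valence electron, so Na sits at the high end of IE_2.
Valence configurations: B⁺ [He]2s², Cl⁺ [Ne]3s²3p⁴.
Tabulated IE_2 (kJ/mol): B 2427, Na 4562, Cl 2298.
Hence IE_2: Cl < B < Na.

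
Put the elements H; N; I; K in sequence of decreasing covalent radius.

K > I > N > H

Across a period the added protons contract the valence shell; down a group each new principal shell makes the atom larger.
Here both period and group differ, so the two effects have to be weighed against each other.
N > H: the two effects oppose for this pair; the down-group effect wins (71 vs 32 pm).
I > N: the two effects oppose for this pair; the down-group effect wins (133 vs 71 pm).
K > I: the two effects oppose for this pair; the across-period effect wins (196 vs 133 pm).
Tabulated atomic radius (pm): H 32, N 71, K 196, I 133.
So from largest to smallest: K > I > N > H.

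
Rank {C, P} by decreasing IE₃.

C > P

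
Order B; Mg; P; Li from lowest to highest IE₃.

P < B < Mg < Li

Consider each +2 ion: B²⁺ still has 1 valence electron; Mg²⁺ is the bare [Ne] core; P²⁺ still has 3 valence electrons; Li²⁺ is already 1 electron into the core.
Pulling an electron out of a noble-gas core costs far more than removing a remaining valence electron, so Mg and Li sit at the high end of IE_3.
Valence configurations: B²⁺ [He]2s¹, P²⁺ [Ne]3s²3p¹.
The numbers (kJ/mol): B 3660, Mg 7733, P 2914, Li 11815.
Hence IE_3: P < B < Mg < Li.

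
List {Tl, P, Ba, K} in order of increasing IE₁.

P is in period 3, group 15; K is in period 4, group 1; Ba is in period 6, group 2; Tl is in period 6, group 13.
First ionization energy rises across a period (greater Z_eff holds electrons more tightly) and falls down a group (valence electrons are farther from the nucleus).
Here both period and group differ, so the two effects have to be weighed against each other.
Ba > K: the two effects oppose for this pair; the across-period effect wins (503 vs 419 kJ/mol).
Tl > Ba: both are in period 6; the period trend gives Tl the larger value.
P > Tl: both effects reinforce here, so P is clearly the higher of the two.
For reference (kJ/mol): P 1012, K 419, Ba 503, Tl 589.
So from lowest to highest: K < Ba < Tl < P.

K, Ba, Tl, P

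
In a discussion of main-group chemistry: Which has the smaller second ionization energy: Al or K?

Al

After 1 electron has been removed, what remains? Al⁺ still has 2 valence electrons; K⁺ is the bare [Ar] core.
Pulling an electron out of a noble-gas core costs far more than removing a remaining valence electron, so K sits at the high end of IE_2.
The numbers (kJ/mol): Al 1817, K 3052.
Putting it together, IE_2: Al < K.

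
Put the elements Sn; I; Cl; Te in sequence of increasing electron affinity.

Sn < Te < I < Cl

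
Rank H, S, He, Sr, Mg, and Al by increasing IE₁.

Sr < Al < Mg < S < H < He

H is in period 1, group 1; He is in period 1, group 18; Mg is in period 3, group 2; Al is in period 3, group 13; S is in period 3, group 16; Sr is in period 5, group 2.
Removing the outermost electron gets harder across a period and easier down a group.
Neither a single period nor a single group — weigh both effects.
Al > Sr: relative to Sr, both the across-period and down-group shifts push Al's first ionization energy up.
Mg > Al: this pair runs against the simple trend — see the exception note.
S > Mg: both are in period 3; the period trend gives S the larger value.
H > S: the two effects oppose for this pair; the down-group effect wins (1312 vs 1000 kJ/mol).
He > H: both are in period 1; the period trend gives He the larger value.
Note the exception: Mg has a higher first ionization energy than Al, contrary to the simple trend — Al's single 3p electron is easier to remove than one from Mg's filled 3s².
Approximate values (kJ/mol): H 1312, He 2372, Mg 738, Al 578, S 1000, Sr 550.
So from lowest to highest: Sr < Al < Mg < S < H < He.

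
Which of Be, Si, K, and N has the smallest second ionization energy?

After 1 electron has been removed, what remains? Be⁺ still has 1 valence electron; Si⁺ still has 3 valence electrons; K⁺ is the bare [Ar] core; N⁺ still has 4 valence electrons.
Pulling an electron out of a noble-gas core costs far more than removing a remaining valence electron, so K sits at the high end of IE_2.
Valence configurations: Be⁺ [He]2s¹, Si⁺ [Ne]3s²3p¹, N⁺ [He]2s²2p².
Approximate IE_2 values (kJ/mol): Be 1757, Si 1577, K 3052, N 2856.
Overall IE_2 order: Si < Be < N < K.

Si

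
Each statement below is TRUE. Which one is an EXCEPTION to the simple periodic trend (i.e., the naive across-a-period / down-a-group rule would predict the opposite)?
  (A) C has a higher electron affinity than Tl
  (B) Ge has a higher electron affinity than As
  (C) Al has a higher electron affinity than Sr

(B)

The general trend: electron affinity increases across a period and decreases down a group.
(A) C (period 2, group 14) vs Tl (period 6, group 13): the stated order agrees with the simple trend.
(B) Ge (period 4, group 14) vs As (period 4, group 15): the stated order contradicts the simple trend.
(C) Al (period 3, group 13) vs Sr (period 5, group 2): the stated order agrees with the simple trend.
The exception is (B): adding an electron to As's half-filled 4p³ is unfavourable, so Ge (4p²) has the more exothermic EA.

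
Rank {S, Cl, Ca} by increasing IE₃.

The third ionization energy removes an electron from the +2 ion. For each element: S²⁺ still has 4 valence electrons; Cl²⁺ still has 5 valence electrons; Ca²⁺ is the bare [Ar] core.
Pulling an electron out of a noble-gas core costs far more than removing a remaining valence electron, so Ca sits at the high end of IE_3.
Valence configurations: S²⁺ [Ne]3s²3p², Cl²⁺ [Ne]3s²3p³.
Approximate IE_3 values (kJ/mol): S 3357, Cl 3822, Ca 4912.
Hence IE_3: S < Cl < Ca.

S < Cl < Ca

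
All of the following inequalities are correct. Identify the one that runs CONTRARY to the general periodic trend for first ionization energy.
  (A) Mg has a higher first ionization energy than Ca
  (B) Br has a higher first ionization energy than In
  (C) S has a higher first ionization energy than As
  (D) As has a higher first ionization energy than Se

(D)

The general trend: first ionization energy increases across a period and decreases down a group.
(A) Mg (period 3, group 2) vs Ca (period 4, group 2): the stated order agrees with the simple trend.
(B) Br (period 4, group 17) vs In (period 5, group 13): the stated order agrees with the simple trend.
(C) S (period 3, group 16) vs As (period 4, group 15): the stated order agrees with the simple trend.
(D) As (period 4, group 15) vs Se (period 4, group 16): the stated order contradicts the simple trend.
The exception is (D): Se (4p⁴) ionizes more easily than half-filled As (4p³).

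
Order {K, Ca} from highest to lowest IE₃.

The third ionization energy removes an electron from the +2 ion. For each element: K²⁺ is already 1 electron into the core; Ca²⁺ is the bare [Ar] core.
All of these are removing an electron from a noble-gas core or deeper; the smaller core (lower principal quantum number) is held far more tightly, and within a period the higher nuclear charge binds the same core more tightly.
The numbers (kJ/mol): K 4420, Ca 4912.
Putting it together, IE_3: K < Ca.

Ca, K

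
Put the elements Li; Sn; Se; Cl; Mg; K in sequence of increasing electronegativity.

Li is in period 2, group 1; Mg is in period 3, group 2; Cl is in period 3, group 17; K is in period 4, group 1; Se is in period 4, group 16; Sn is in period 5, group 14.
Smaller atoms with higher effective nuclear charge are more electronegative.
Here both period and group differ, so the two effects have to be weighed against each other.
Li > K: they share group 1; the group trend gives Li the larger value.
Mg > Li: the two effects oppose for this pair; the across-period effect wins (1.31 vs 0.98).
Sn > Mg: the two effects oppose for this pair; the across-period effect wins (1.96 vs 1.31).
Se > Sn: relative to Sn, both the across-period and down-group shifts push Se's electronegativity up.
Cl > Se: both effects reinforce here, so Cl is clearly the higher of the two.
Tabulated electronegativity (Pauling): Li 0.98, Mg 1.31, Cl 3.16, K 0.82, Se 2.55, Sn 1.96.
So from lowest to highest: K < Li < Mg < Sn < Se < Cl.

K, Li, Mg, Sn, Se, Cl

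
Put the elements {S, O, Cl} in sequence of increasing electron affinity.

O is in period 2, group 16; S is in period 3, group 16; Cl is in period 3, group 17.
Electron affinity generally becomes more exothermic across a period toward the halogens and less exothermic down a group.
Here both period and group differ, so the two effects have to be weighed against each other.
S > O: this pair runs against the simple trend — see the exception note.
Cl > S: Cl lies to the right of S in period 3, so the across-period effect alone puts Cl higher.
Note the exception: S has a higher electron affinity than O, contrary to the simple trend — the compact 2p subshell of O repels the added electron more than S's larger 3p does.
Tabulated electron affinity (kJ/mol): O 141, S 200, Cl 349.
So from lowest to highest: O < S < Cl.

O < S < Cl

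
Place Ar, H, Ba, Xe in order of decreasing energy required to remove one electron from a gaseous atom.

Removing the outermost electron gets harder across a period and easier down a group.
These span different periods and groups, so the two trends combine.
Xe > Ba: relative to Ba, both the across-period and down-group shifts push Xe's first ionization energy up.
H > Xe: period and group pull opposite ways; the down-group shift dominates (1312 vs 1170 kJ/mol).
Ar > H: the two effects oppose for this pair; the across-period effect wins (1521 vs 1312 kJ/mol).
For reference (kJ/mol): H 1312, Ar 1521, Xe 1170, Ba 503.
So from highest to lowest: Ar > H > Xe > Ba.

Ar > H > Xe > Ba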